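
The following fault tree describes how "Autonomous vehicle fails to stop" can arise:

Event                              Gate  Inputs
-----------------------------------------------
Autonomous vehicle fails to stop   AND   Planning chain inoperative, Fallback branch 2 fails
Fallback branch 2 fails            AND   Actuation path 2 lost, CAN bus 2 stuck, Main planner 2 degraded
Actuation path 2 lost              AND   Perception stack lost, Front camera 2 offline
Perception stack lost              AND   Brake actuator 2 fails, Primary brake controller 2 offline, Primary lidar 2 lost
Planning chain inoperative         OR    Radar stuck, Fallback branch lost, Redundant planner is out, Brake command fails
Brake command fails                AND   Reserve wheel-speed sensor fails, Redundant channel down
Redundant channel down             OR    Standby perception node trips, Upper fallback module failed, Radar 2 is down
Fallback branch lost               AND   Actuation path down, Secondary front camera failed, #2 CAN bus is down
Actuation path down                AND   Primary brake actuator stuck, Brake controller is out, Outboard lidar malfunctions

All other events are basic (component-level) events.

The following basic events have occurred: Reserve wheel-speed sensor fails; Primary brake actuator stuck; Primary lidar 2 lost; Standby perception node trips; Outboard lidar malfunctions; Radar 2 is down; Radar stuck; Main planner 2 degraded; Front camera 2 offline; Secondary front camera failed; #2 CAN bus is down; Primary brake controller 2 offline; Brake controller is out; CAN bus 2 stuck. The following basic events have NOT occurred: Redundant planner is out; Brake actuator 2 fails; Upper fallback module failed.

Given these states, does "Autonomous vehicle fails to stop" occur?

No

Actuation path down [AND]: Primary brake actuator stuck=occurs, Brake controller is out=occurs, Outboard lidar malfunctions=occurs → all inputs occur → occurs.
Fallback branch lost [AND]: Actuation path down=occurs, Secondary front camera failed=occurs, #2 CAN bus is down=occurs → all inputs occur → occurs.
Redundant channel down [OR]: Standby perception node trips=occurs, Upper fallback module failed=not, Radar 2 is down=occurs → at least one input occurs → occurs.
Brake command fails [AND]: Reserve wheel-speed sensor fails=occurs, Redundant channel down=occurs → all inputs occur → occurs.
Planning chain inoperative [OR]: Radar stuck=occurs, Fallback branch lost=occurs, Redundant planner is out=not, Brake command fails=occurs → at least one input occurs → occurs.
Perception stack lost [AND]: Brake actuator 2 fails=not, Primary brake controller 2 offline=occurs, Primary lidar 2 lost=occurs → not all inputs occur → does not occur.
Actuation path 2 lost [AND]: Perception stack lost=not, Front camera 2 offline=occurs → not all inputs occur → does not occur.
Fallback branch 2 fails [AND]: Actuation path 2 lost=not, CAN bus 2 stuck=occurs, Main planner 2 degraded=occurs → not all inputs occur → does not occur.
Autonomous vehicle fails to stop [AND]: Planning chain inoperative=occurs, Fallback branch 2 fails=not → not all inputs occur → does not occur.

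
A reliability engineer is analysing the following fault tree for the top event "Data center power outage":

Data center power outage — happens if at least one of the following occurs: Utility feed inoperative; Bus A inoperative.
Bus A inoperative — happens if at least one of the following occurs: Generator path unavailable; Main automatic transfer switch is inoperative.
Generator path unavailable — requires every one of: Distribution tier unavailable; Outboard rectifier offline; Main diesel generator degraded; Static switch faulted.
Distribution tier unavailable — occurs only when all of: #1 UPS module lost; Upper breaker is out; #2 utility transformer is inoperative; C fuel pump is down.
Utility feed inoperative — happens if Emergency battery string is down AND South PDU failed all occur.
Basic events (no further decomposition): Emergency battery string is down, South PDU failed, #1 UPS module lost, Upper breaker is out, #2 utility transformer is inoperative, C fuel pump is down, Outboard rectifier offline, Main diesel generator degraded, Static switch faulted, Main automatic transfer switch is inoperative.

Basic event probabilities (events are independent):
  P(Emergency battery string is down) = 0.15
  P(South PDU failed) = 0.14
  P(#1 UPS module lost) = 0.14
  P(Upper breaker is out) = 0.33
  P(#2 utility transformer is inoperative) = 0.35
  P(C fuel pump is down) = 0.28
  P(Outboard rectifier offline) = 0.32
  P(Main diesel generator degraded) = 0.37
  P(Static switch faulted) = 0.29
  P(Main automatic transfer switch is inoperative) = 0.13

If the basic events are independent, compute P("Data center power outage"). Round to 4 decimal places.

0.1484

P(Utility feed inoperative) [AND] = 0.15 × 0.14 = 0.021000
P(Distribution tier unavailable) [AND] = 0.14 × 0.33 × 0.35 × 0.28 = 0.004528
P(Generator path unavailable) [AND] = 0.004528 × 0.32 × 0.37 × 0.29 = 0.000155
P(Bus A inoperative) [OR] = 1 − (1−0.000155) × (1−0.13) = 0.130135
P(Data center power outage) [OR] = 1 − (1−0.021000) × (1−0.130135) = 0.148402
Rounded to 4 decimal places: P(Data center power outage) ≈ 0.1484.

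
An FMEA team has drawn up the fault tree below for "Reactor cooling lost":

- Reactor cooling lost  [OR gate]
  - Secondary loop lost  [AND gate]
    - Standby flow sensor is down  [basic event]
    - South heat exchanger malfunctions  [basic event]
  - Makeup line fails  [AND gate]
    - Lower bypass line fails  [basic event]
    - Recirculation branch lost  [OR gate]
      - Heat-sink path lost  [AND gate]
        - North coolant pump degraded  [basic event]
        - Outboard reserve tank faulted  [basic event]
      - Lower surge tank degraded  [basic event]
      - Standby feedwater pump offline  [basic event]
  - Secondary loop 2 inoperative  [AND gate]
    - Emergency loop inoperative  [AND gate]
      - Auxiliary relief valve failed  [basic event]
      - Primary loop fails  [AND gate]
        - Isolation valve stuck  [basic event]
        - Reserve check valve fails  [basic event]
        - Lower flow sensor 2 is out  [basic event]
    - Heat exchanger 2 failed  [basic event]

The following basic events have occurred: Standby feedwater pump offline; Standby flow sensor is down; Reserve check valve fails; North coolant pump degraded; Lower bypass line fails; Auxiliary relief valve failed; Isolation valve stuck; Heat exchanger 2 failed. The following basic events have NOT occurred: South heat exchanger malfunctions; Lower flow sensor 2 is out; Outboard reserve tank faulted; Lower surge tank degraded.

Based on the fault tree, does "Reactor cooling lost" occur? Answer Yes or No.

Secondary loop lost [AND]: Standby flow sensor is down=occurs, South heat exchanger malfunctions=not → not all inputs occur → does not occur.
Heat-sink path lost [AND]: North coolant pump degraded=occurs, Outboard reserve tank faulted=not → not all inputs occur → does not occur.
Recirculation branch lost [OR]: Heat-sink path lost=not, Lower surge tank degraded=not, Standby feedwater pump offline=occurs → at least one input occurs → occurs.
Makeup line fails [AND]: Lower bypass line fails=occurs, Recirculation branch lost=occurs → all inputs occur → occurs.
Primary loop fails [AND]: Isolation valve stuck=occurs, Reserve check valve fails=occurs, Lower flow sensor 2 is out=not → not all inputs occur → does not occur.
Emergency loop inoperative [AND]: Auxiliary relief valve failed=occurs, Primary loop fails=not → not all inputs occur → does not occur.
Secondary loop 2 inoperative [AND]: Emergency loop inoperative=not, Heat exchanger 2 failed=occurs → not all inputs occur → does not occur.
Reactor cooling lost [OR]: Secondary loop lost=not, Makeup line fails=occurs, Secondary loop 2 inoperative=not → at least one input occurs → occurs.

Yes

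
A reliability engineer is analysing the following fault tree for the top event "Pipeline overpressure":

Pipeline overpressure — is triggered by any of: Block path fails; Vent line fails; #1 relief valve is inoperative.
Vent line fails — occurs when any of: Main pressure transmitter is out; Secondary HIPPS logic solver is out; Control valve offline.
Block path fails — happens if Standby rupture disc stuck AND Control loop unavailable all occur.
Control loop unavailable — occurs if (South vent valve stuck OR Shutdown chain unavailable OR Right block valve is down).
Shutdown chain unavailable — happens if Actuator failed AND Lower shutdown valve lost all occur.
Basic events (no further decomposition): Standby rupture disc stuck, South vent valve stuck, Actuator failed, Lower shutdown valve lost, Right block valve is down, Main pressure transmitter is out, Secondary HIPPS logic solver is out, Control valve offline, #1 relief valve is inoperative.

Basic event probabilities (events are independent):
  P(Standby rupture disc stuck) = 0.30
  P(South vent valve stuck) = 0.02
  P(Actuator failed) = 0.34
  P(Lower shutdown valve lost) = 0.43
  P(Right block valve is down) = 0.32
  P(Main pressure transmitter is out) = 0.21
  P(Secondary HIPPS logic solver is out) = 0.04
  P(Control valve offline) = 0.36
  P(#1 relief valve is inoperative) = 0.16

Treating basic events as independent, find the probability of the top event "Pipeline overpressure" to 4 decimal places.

P(Shutdown chain unavailable) [AND] = 0.34 × 0.43 = 0.146200
P(Control loop unavailable) [OR] = 1 − (1−0.02) × (1−0.146200) × (1−0.32) = 0.431028
P(Block path fails) [AND] = 0.30 × 0.431028 = 0.129308
P(Vent line fails) [OR] = 1 − (1−0.21) × (1−0.04) × (1−0.36) = 0.514624
P(Pipeline overpressure) [OR] = 1 − (1−0.129308) × (1−0.514624) × (1−0.16) = 0.645005
Rounded to 4 decimal places: P(Pipeline overpressure) ≈ 0.6450.

0.6450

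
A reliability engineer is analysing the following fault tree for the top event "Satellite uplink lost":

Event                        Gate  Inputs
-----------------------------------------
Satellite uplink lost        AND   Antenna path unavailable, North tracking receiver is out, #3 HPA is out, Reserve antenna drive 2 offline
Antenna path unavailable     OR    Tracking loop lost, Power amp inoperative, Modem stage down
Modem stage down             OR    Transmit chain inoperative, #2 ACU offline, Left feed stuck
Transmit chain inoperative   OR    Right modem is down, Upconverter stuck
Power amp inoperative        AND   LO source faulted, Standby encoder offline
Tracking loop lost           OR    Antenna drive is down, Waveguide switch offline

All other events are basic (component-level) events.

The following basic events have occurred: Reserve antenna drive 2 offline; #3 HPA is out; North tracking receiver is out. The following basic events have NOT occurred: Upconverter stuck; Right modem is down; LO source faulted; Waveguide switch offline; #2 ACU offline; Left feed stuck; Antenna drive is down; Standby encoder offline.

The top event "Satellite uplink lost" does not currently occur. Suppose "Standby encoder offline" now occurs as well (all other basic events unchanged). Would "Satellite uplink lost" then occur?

Counterfactual: set "Standby encoder offline" to occurred.
Tracking loop lost [OR]: Antenna drive is down=not, Waveguide switch offline=not → no input occurs → does not occur.
Power amp inoperative [AND]: LO source faulted=not, Standby encoder offline=occurs → not all inputs occur → does not occur.
Transmit chain inoperative [OR]: Right modem is down=not, Upconverter stuck=not → no input occurs → does not occur.
Modem stage down [OR]: Transmit chain inoperative=not, #2 ACU offline=not, Left feed stuck=not → no input occurs → does not occur.
Antenna path unavailable [OR]: Tracking loop lost=not, Power amp inoperative=not, Modem stage down=not → no input occurs → does not occur.
Satellite uplink lost [AND]: Antenna path unavailable=not, North tracking receiver is out=occurs, #3 HPA is out=occurs, Reserve antenna drive 2 offline=occurs → not all inputs occur → does not occur.

No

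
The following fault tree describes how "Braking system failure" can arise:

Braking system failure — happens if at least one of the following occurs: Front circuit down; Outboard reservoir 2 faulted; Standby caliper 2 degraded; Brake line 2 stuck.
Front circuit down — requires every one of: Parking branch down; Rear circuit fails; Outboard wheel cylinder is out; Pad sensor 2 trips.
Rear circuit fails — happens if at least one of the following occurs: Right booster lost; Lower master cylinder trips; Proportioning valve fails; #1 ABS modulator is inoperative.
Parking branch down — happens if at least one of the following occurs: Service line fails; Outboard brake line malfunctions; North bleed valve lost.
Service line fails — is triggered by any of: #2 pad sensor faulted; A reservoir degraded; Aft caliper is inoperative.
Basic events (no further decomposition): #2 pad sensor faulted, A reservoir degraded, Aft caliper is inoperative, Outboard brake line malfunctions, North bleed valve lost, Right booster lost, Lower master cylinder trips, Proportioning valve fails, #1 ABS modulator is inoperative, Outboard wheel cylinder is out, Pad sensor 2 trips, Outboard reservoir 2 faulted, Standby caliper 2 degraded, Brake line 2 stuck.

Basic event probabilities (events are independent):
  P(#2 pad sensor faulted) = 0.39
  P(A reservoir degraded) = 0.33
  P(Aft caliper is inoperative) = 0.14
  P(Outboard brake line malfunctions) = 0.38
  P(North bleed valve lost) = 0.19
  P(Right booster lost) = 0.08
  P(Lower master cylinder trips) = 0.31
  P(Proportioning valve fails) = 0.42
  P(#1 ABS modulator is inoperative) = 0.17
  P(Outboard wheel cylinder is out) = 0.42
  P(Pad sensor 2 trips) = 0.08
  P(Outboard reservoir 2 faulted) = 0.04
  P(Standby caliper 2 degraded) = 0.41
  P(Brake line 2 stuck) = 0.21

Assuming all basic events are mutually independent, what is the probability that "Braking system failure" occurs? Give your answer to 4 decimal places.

0.5611

P(Service line fails) [OR] = 1 − (1−0.39) × (1−0.33) × (1−0.14) = 0.648518
P(Parking branch down) [OR] = 1 − (1−0.648518) × (1−0.38) × (1−0.19) = 0.823486
P(Rear circuit fails) [OR] = 1 − (1−0.08) × (1−0.31) × (1−0.42) × (1−0.17) = 0.694407
P(Front circuit down) [AND] = 0.823486 × 0.694407 × 0.42 × 0.08 = 0.019214
P(Braking system failure) [OR] = 1 − (1−0.019214) × (1−0.04) × (1−0.41) × (1−0.21) = 0.561141
Rounded to 4 decimal places: P(Braking system failure) ≈ 0.5611.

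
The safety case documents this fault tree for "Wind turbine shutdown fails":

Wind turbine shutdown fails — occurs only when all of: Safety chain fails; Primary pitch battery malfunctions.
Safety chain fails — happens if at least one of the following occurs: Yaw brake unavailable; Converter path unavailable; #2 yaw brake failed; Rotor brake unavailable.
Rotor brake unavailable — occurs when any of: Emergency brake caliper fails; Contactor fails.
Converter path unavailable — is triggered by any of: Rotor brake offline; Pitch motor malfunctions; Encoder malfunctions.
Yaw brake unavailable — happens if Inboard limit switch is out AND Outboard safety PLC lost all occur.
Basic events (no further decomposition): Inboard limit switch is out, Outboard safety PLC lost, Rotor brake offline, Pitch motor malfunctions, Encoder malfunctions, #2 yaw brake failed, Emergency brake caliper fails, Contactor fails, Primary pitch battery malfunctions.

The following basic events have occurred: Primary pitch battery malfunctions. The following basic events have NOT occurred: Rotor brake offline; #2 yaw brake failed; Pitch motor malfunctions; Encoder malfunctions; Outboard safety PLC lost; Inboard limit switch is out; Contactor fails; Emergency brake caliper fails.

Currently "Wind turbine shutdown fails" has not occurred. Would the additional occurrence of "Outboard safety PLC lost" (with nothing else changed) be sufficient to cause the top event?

No

Counterfactual: set "Outboard safety PLC lost" to occurred.
Yaw brake unavailable [AND]: Inboard limit switch is out=not, Outboard safety PLC lost=occurs → not all inputs occur → does not occur.
Converter path unavailable [OR]: Rotor brake offline=not, Pitch motor malfunctions=not, Encoder malfunctions=not → no input occurs → does not occur.
Rotor brake unavailable [OR]: Emergency brake caliper fails=not, Contactor fails=not → no input occurs → does not occur.
Safety chain fails [OR]: Yaw brake unavailable=not, Converter path unavailable=not, #2 yaw brake failed=not, Rotor brake unavailable=not → no input occurs → does not occur.
Wind turbine shutdown fails [AND]: Safety chain fails=not, Primary pitch battery malfunctions=occurs → not all inputs occur → does not occur.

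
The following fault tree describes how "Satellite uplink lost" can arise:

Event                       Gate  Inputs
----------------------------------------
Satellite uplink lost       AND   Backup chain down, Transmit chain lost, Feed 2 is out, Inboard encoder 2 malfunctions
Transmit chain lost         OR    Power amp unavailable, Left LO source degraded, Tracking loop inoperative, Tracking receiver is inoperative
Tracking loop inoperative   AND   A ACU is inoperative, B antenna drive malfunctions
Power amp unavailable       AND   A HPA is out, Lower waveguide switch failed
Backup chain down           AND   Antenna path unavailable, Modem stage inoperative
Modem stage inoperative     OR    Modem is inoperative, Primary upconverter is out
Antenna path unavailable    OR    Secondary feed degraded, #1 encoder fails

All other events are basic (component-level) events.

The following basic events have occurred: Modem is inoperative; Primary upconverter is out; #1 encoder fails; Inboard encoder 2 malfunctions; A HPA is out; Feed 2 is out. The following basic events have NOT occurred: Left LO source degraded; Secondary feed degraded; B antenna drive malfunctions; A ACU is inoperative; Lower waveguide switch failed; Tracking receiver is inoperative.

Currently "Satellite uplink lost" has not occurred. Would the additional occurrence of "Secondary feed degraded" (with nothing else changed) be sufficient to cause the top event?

No

Counterfactual: set "Secondary feed degraded" to occurred.
Antenna path unavailable [OR]: Secondary feed degraded=occurs, #1 encoder fails=occurs → at least one input occurs → occurs.
Modem stage inoperative [OR]: Modem is inoperative=occurs, Primary upconverter is out=occurs → at least one input occurs → occurs.
Backup chain down [AND]: Antenna path unavailable=occurs, Modem stage inoperative=occurs → all inputs occur → occurs.
Power amp unavailable [AND]: A HPA is out=occurs, Lower waveguide switch failed=not → not all inputs occur → does not occur.
Tracking loop inoperative [AND]: A ACU is inoperative=not, B antenna drive malfunctions=not → not all inputs occur → does not occur.
Transmit chain lost [OR]: Power amp unavailable=not, Left LO source degraded=not, Tracking loop inoperative=not, Tracking receiver is inoperative=not → no input occurs → does not occur.
Satellite uplink lost [AND]: Backup chain down=occurs, Transmit chain lost=not, Feed 2 is out=occurs, Inboard encoder 2 malfunctions=occurs → not all inputs occur → does not occur.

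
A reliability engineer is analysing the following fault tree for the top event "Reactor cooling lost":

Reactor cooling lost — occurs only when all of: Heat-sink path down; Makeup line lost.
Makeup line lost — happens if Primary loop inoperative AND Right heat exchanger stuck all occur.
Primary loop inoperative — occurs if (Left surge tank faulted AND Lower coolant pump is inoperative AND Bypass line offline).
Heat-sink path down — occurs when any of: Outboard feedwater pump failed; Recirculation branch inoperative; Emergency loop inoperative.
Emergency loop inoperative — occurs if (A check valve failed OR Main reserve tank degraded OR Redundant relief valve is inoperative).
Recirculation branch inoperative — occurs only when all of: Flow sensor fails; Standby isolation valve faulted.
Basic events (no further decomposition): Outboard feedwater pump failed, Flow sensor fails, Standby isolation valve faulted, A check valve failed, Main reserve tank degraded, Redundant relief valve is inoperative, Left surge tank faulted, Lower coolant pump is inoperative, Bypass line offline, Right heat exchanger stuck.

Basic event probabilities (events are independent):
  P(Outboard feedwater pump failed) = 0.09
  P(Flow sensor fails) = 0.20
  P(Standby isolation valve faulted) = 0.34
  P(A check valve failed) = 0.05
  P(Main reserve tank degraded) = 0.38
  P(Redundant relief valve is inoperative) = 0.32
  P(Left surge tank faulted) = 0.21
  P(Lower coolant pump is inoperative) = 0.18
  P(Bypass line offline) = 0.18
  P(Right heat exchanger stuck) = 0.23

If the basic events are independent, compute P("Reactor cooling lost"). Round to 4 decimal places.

P(Recirculation branch inoperative) [AND] = 0.20 × 0.34 = 0.068000
P(Emergency loop inoperative) [OR] = 1 − (1−0.05) × (1−0.38) × (1−0.32) = 0.599480
P(Heat-sink path down) [OR] = 1 − (1−0.09) × (1−0.068000) × (1−0.599480) = 0.660311
P(Primary loop inoperative) [AND] = 0.21 × 0.18 × 0.18 = 0.006804
P(Makeup line lost) [AND] = 0.006804 × 0.23 = 0.001565
P(Reactor cooling lost) [AND] = 0.660311 × 0.001565 = 0.001033
Rounded to 4 decimal places: P(Reactor cooling lost) ≈ 0.0010.

0.0010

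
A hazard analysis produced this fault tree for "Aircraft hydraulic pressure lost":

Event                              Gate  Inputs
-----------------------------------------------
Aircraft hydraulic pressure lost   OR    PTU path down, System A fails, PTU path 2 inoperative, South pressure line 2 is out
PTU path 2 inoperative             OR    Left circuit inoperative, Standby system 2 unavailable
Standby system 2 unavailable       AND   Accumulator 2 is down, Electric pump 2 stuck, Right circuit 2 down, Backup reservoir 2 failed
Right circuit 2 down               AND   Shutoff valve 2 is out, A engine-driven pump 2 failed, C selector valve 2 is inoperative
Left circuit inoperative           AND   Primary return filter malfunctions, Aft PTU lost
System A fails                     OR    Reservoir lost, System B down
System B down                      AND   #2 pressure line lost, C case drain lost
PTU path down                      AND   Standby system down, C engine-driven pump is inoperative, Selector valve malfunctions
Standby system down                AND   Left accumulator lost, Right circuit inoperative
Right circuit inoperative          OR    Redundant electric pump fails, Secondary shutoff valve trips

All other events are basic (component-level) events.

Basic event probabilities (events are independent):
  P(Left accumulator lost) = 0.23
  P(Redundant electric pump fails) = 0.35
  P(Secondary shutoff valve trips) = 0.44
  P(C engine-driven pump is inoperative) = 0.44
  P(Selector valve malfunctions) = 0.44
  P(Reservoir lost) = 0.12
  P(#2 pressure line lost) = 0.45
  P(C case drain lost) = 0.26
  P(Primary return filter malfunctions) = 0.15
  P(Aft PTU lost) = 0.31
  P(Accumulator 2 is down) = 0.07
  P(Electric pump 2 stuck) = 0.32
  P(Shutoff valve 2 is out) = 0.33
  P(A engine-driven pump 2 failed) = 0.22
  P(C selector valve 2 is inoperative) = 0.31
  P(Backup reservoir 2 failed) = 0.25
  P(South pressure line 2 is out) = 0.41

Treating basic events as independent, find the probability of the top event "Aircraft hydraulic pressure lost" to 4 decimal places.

P(Right circuit inoperative) [OR] = 1 − (1−0.35) × (1−0.44) = 0.636000
P(Standby system down) [AND] = 0.23 × 0.636000 = 0.146280
P(PTU path down) [AND] = 0.146280 × 0.44 × 0.44 = 0.028320
P(System B down) [AND] = 0.45 × 0.26 = 0.117000
P(System A fails) [OR] = 1 − (1−0.12) × (1−0.117000) = 0.222960
P(Left circuit inoperative) [AND] = 0.15 × 0.31 = 0.046500
P(Right circuit 2 down) [AND] = 0.33 × 0.22 × 0.31 = 0.022506
P(Standby system 2 unavailable) [AND] = 0.07 × 0.32 × 0.022506 × 0.25 = 0.000126
P(PTU path 2 inoperative) [OR] = 1 − (1−0.046500) × (1−0.000126) = 0.046620
P(Aircraft hydraulic pressure lost) [OR] = 1 − (1−0.028320) × (1−0.222960) × (1−0.046620) × (1−0.41) = 0.575298
Rounded to 4 decimal places: P(Aircraft hydraulic pressure lost) ≈ 0.5753.

0.5753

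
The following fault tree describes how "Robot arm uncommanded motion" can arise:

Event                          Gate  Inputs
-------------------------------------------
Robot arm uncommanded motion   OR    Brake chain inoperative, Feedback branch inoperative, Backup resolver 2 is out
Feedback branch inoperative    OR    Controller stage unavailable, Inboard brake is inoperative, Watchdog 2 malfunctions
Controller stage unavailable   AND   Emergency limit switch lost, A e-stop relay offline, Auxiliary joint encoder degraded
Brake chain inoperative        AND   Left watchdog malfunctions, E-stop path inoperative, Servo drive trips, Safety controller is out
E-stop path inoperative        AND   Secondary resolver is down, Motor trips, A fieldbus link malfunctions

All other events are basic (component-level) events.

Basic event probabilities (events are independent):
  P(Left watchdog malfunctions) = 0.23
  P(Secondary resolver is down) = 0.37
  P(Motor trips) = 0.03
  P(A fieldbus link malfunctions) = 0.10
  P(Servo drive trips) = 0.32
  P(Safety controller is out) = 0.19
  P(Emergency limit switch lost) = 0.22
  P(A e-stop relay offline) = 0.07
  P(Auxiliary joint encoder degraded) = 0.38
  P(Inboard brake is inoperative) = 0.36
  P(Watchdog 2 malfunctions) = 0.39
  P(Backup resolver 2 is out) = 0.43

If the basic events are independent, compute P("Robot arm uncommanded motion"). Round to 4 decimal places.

0.7788

P(E-stop path inoperative) [AND] = 0.37 × 0.03 × 0.10 = 0.001110
P(Brake chain inoperative) [AND] = 0.23 × 0.001110 × 0.32 × 0.19 = 0.000016
P(Controller stage unavailable) [AND] = 0.22 × 0.07 × 0.38 = 0.005852
P(Feedback branch inoperative) [OR] = 1 − (1−0.005852) × (1−0.36) × (1−0.39) = 0.611885
P(Robot arm uncommanded motion) [OR] = 1 − (1−0.000016) × (1−0.611885) × (1−0.43) = 0.778778
Rounded to 4 decimal places: P(Robot arm uncommanded motion) ≈ 0.7788.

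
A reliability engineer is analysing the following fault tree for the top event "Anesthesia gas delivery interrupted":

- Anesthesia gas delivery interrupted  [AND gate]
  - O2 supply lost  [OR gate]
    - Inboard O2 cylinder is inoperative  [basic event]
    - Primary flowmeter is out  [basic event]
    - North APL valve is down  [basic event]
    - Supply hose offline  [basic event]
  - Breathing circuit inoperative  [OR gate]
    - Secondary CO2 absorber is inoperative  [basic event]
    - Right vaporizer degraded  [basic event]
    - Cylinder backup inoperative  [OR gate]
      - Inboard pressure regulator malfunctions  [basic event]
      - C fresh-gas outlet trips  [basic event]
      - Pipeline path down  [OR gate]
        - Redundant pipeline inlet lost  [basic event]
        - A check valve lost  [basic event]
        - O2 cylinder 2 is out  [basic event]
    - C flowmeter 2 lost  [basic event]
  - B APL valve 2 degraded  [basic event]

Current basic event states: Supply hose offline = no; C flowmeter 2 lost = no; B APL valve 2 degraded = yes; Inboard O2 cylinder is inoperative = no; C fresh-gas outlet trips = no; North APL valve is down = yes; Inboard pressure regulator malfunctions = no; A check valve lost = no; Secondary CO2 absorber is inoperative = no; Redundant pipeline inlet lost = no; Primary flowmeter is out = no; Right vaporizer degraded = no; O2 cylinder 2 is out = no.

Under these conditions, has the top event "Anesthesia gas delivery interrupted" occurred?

O2 supply lost [OR]: Inboard O2 cylinder is inoperative=not, Primary flowmeter is out=not, North APL valve is down=occurs, Supply hose offline=not → at least one input occurs → occurs.
Pipeline path down [OR]: Redundant pipeline inlet lost=not, A check valve lost=not, O2 cylinder 2 is out=not → no input occurs → does not occur.
Cylinder backup inoperative [OR]: Inboard pressure regulator malfunctions=not, C fresh-gas outlet trips=not, Pipeline path down=not → no input occurs → does not occur.
Breathing circuit inoperative [OR]: Secondary CO2 absorber is inoperative=not, Right vaporizer degraded=not, Cylinder backup inoperative=not, C flowmeter 2 lost=not → no input occurs → does not occur.
Anesthesia gas delivery interrupted [AND]: O2 supply lost=occurs, Breathing circuit inoperative=not, B APL valve 2 degraded=occurs → not all inputs occur → does not occur.

No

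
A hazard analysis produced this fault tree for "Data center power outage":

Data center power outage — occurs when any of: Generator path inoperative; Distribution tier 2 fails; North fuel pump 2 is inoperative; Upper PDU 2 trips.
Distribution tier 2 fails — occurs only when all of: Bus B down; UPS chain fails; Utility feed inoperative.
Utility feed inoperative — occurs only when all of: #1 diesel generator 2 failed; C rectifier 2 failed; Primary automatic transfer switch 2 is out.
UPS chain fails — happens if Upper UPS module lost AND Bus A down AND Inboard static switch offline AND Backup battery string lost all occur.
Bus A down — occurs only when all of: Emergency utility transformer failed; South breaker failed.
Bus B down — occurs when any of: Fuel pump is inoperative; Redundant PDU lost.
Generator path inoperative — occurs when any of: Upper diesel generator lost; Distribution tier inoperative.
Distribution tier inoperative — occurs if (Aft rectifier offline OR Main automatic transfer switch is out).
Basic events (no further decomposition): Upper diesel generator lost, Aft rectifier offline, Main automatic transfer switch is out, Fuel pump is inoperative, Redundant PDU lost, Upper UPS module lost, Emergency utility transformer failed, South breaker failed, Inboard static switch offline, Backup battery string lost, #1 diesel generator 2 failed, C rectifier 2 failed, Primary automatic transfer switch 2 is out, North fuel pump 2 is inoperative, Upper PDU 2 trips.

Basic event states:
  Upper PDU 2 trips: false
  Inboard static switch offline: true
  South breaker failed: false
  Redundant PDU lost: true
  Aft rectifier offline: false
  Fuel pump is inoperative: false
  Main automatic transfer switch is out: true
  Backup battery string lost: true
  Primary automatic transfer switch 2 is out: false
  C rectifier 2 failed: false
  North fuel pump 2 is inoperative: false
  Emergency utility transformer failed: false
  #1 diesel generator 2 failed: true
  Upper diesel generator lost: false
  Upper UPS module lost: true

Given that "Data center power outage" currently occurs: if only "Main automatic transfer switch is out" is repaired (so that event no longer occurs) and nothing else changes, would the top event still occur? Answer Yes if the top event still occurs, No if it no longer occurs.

No

Counterfactual: set "Main automatic transfer switch is out" to not occurred.
Distribution tier inoperative [OR]: Aft rectifier offline=not, Main automatic transfer switch is out=not → no input occurs → does not occur.
Generator path inoperative [OR]: Upper diesel generator lost=not, Distribution tier inoperative=not → no input occurs → does not occur.
Bus B down [OR]: Fuel pump is inoperative=not, Redundant PDU lost=occurs → at least one input occurs → occurs.
Bus A down [AND]: Emergency utility transformer failed=not, South breaker failed=not → not all inputs occur → does not occur.
UPS chain fails [AND]: Upper UPS module lost=occurs, Bus A down=not, Inboard static switch offline=occurs, Backup battery string lost=occurs → not all inputs occur → does not occur.
Utility feed inoperative [AND]: #1 diesel generator 2 failed=occurs, C rectifier 2 failed=not, Primary automatic transfer switch 2 is out=not → not all inputs occur → does not occur.
Distribution tier 2 fails [AND]: Bus B down=occurs, UPS chain fails=not, Utility feed inoperative=not → not all inputs occur → does not occur.
Data center power outage [OR]: Generator path inoperative=not, Distribution tier 2 fails=not, North fuel pump 2 is inoperative=not, Upper PDU 2 trips=not → no input occurs → does not occur.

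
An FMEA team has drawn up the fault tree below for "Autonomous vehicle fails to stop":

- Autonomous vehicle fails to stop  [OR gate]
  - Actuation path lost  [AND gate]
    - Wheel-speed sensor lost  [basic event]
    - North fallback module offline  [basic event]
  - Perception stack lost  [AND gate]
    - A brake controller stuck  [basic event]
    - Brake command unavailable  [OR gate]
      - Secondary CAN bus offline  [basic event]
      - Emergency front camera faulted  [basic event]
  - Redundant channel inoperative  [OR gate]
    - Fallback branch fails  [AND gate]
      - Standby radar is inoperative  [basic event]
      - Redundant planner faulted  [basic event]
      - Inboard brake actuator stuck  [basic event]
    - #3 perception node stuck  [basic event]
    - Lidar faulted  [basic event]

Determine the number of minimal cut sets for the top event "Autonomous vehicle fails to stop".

6

Actuation path lost [AND]: one cut set from each child combined → 1 × 1 = 1 cut set(s).
Brake command unavailable [OR]: union of children's cut sets → 2 cut set(s).
Perception stack lost [AND]: one cut set from each child combined → 1 × 2 = 2 cut set(s).
Fallback branch fails [AND]: one cut set from each child combined → 1 × 1 × 1 = 1 cut set(s).
Redundant channel inoperative [OR]: union of children's cut sets → 3 cut set(s).
Autonomous vehicle fails to stop [OR]: union of children's cut sets → 6 cut set(s).
Minimal cut sets: {North fallback module offline, Wheel-speed sensor lost}; {A brake controller stuck, Secondary CAN bus offline}; {A brake controller stuck, Emergency front camera faulted}; {Inboard brake actuator stuck, Redundant planner faulted, Standby radar is inoperative}; {#3 perception node stuck}; {Lidar faulted}.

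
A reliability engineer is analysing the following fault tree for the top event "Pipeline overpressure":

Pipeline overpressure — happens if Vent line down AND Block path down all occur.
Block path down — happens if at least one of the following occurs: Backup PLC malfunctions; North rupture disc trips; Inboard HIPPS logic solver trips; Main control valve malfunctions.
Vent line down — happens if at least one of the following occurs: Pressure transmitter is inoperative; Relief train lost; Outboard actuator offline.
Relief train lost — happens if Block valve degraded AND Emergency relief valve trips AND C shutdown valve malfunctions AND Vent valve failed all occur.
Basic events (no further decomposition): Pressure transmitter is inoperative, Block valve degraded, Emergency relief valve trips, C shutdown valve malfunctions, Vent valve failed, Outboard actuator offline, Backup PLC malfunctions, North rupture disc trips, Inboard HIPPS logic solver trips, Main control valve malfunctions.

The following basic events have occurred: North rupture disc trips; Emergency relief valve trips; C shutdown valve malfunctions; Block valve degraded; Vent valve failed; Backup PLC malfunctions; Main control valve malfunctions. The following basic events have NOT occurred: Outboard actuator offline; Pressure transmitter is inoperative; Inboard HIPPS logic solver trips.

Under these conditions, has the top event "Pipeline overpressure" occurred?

Yes

Relief train lost [AND]: Block valve degraded=occurs, Emergency relief valve trips=occurs, C shutdown valve malfunctions=occurs, Vent valve failed=occurs → all inputs occur → occurs.
Vent line down [OR]: Pressure transmitter is inoperative=not, Relief train lost=occurs, Outboard actuator offline=not → at least one input occurs → occurs.
Block path down [OR]: Backup PLC malfunctions=occurs, North rupture disc trips=occurs, Inboard HIPPS logic solver trips=not, Main control valve malfunctions=occurs → at least one input occurs → occurs.
Pipeline overpressure [AND]: Vent line down=occurs, Block path down=occurs → all inputs occur → occurs.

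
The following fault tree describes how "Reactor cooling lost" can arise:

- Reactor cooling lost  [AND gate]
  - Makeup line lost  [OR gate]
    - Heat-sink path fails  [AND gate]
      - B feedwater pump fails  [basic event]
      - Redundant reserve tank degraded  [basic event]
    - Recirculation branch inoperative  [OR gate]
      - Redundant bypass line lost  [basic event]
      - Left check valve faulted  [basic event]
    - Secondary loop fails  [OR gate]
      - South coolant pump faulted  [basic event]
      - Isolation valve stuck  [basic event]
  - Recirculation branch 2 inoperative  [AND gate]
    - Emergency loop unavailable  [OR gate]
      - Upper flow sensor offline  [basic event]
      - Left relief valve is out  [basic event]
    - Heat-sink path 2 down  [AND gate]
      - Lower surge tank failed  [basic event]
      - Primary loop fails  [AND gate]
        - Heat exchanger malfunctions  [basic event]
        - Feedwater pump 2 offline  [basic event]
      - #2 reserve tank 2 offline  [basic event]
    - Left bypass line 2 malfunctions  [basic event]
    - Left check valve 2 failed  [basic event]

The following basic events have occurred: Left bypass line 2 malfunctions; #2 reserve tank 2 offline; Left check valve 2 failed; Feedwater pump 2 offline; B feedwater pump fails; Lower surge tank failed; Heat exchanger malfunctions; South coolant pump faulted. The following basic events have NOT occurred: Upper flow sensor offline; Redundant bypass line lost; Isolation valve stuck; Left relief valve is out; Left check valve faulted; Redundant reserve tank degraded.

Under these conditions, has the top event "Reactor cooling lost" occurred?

No

Heat-sink path fails [AND]: B feedwater pump fails=occurs, Redundant reserve tank degraded=not → not all inputs occur → does not occur.
Recirculation branch inoperative [OR]: Redundant bypass line lost=not, Left check valve faulted=not → no input occurs → does not occur.
Secondary loop fails [OR]: South coolant pump faulted=occurs, Isolation valve stuck=not → at least one input occurs → occurs.
Makeup line lost [OR]: Heat-sink path fails=not, Recirculation branch inoperative=not, Secondary loop fails=occurs → at least one input occurs → occurs.
Emergency loop unavailable [OR]: Upper flow sensor offline=not, Left relief valve is out=not → no input occurs → does not occur.
Primary loop fails [AND]: Heat exchanger malfunctions=occurs, Feedwater pump 2 offline=occurs → all inputs occur → occurs.
Heat-sink path 2 down [AND]: Lower surge tank failed=occurs, Primary loop fails=occurs, #2 reserve tank 2 offline=occurs → all inputs occur → occurs.
Recirculation branch 2 inoperative [AND]: Emergency loop unavailable=not, Heat-sink path 2 down=occurs, Left bypass line 2 malfunctions=occurs, Left check valve 2 failed=occurs → not all inputs occur → does not occur.
Reactor cooling lost [AND]: Makeup line lost=occurs, Recirculation branch 2 inoperative=not → not all inputs occur → does not occur.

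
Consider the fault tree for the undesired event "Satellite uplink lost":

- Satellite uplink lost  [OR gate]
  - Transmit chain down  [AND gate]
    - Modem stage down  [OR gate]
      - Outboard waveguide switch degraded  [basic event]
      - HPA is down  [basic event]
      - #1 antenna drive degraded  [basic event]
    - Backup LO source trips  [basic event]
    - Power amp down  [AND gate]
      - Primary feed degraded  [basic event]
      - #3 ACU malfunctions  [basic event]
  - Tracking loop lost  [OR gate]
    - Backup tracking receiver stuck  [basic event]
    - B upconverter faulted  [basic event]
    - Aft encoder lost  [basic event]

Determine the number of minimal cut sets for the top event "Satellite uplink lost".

6

Modem stage down [OR]: union of children's cut sets → 3 cut set(s).
Power amp down [AND]: one cut set from each child combined → 1 × 1 = 1 cut set(s).
Transmit chain down [AND]: one cut set from each child combined → 3 × 1 × 1 = 3 cut set(s).
Tracking loop lost [OR]: union of children's cut sets → 3 cut set(s).
Satellite uplink lost [OR]: union of children's cut sets → 6 cut set(s).
Minimal cut sets: {#3 ACU malfunctions, Backup LO source trips, Outboard waveguide switch degraded, Primary feed degraded}; {#3 ACU malfunctions, Backup LO source trips, HPA is down, Primary feed degraded}; {#1 antenna drive degraded, #3 ACU malfunctions, Backup LO source trips, Primary feed degraded}; {Backup tracking receiver stuck}; {B upconverter faulted}; {Aft encoder lost}.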